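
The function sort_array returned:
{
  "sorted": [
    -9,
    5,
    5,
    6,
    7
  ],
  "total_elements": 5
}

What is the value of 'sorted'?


[-9, 5, 5, 6, 7]


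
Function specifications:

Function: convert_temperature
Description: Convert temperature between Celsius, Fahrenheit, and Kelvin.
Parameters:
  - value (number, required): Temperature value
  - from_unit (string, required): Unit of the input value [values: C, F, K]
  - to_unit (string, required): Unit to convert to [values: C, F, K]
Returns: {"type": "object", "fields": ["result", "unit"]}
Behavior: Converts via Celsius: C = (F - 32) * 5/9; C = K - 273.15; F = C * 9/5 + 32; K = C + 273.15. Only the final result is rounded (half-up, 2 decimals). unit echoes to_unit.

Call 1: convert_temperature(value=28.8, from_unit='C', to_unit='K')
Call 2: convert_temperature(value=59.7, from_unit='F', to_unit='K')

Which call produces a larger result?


Call 1:
  Input already in C: 28.8
  To K: 28.8 + 273.15 = 301.95
  Round to 2 decimals: 301.95
  -> 301.95 K
Call 2:
  To C: (59.7 - 32) * 5/9 = 15.388889
  To K: 15.388889 + 273.15 = 288.538889
  Round to 2 decimals: 288.54
  -> 288.54 K
Call 1 (301.95 K)


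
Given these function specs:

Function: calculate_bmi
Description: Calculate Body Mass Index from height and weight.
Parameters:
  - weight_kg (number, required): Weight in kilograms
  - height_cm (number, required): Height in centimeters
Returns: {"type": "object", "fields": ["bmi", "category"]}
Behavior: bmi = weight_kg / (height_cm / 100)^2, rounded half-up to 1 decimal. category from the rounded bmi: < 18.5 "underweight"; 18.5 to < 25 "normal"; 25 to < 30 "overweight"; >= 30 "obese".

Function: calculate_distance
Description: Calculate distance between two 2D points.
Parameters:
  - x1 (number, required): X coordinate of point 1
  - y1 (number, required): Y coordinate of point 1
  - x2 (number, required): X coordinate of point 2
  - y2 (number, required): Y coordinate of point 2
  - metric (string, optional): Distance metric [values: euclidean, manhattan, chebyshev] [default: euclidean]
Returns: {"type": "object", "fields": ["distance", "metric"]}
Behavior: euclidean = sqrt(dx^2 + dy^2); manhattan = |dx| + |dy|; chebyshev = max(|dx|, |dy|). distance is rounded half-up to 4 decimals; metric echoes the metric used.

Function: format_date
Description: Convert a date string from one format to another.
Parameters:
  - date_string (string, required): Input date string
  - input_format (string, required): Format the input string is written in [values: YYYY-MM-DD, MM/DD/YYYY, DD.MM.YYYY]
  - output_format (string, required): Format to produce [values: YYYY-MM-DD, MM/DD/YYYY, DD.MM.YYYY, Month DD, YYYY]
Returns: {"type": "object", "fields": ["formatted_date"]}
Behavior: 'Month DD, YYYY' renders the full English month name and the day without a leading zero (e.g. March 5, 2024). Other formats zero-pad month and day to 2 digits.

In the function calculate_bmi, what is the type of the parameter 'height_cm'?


The calculate_bmi spec declares:
  - height_cm (number, required): Height in centimeters
Type:
number


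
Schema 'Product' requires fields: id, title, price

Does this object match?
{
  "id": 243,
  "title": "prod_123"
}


Checking required fields...
Missing: price
Invalid - missing required field 'price'


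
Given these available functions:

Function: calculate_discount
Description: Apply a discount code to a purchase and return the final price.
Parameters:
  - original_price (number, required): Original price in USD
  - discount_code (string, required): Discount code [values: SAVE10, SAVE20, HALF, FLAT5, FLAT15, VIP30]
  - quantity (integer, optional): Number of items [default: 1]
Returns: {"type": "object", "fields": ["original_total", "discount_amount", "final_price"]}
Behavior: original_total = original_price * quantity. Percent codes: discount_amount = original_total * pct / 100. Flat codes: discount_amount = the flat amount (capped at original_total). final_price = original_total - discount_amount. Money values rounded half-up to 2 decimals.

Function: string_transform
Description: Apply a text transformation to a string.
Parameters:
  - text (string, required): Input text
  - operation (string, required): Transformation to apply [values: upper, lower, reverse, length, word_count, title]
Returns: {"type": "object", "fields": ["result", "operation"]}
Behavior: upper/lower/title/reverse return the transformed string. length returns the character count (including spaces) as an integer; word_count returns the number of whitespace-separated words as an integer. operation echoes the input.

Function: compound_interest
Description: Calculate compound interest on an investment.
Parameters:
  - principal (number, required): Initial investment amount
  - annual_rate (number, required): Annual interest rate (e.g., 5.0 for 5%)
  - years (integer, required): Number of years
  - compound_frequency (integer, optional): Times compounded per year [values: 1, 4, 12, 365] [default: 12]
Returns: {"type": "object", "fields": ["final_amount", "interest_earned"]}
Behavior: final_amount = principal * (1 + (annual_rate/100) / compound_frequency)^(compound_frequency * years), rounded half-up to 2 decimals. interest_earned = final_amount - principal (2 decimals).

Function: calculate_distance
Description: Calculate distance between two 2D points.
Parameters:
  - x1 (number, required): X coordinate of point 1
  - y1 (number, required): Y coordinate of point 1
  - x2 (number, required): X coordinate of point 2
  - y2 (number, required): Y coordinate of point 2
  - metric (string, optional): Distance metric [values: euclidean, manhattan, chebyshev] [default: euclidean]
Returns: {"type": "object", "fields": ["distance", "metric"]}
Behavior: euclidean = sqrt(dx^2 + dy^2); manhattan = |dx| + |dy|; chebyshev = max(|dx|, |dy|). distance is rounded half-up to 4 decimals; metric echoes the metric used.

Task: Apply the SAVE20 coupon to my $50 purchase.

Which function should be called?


The task needs a function whose description is: Apply a discount code to a purchase and return the final price.
calculate_discount


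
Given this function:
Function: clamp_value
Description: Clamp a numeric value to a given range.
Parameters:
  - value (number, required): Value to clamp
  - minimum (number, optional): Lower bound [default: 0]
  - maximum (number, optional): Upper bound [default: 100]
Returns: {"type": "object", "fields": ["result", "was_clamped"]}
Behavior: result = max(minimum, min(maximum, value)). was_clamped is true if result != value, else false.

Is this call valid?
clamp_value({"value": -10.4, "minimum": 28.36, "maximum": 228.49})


Checking all required parameters present and types match... All valid.
Valid


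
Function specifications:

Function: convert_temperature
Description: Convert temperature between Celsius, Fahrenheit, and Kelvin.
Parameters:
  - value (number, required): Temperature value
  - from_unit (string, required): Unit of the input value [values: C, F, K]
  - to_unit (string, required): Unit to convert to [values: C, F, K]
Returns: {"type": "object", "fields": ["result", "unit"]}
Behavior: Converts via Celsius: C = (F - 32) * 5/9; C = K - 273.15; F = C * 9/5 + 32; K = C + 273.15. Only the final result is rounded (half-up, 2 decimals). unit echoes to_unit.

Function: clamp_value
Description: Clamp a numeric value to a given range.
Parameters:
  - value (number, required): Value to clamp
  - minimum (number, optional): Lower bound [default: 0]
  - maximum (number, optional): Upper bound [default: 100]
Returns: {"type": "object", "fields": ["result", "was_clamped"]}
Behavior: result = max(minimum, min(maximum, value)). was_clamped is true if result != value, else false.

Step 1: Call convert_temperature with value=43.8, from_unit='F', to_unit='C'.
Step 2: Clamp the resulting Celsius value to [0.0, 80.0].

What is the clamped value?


Step 1: convert_temperature(value=43.8, from_unit=F, to_unit=C)
  To C: (43.8 - 32) * 5/9 = 6.555556
  Target is C: 6.555556
  Round to 2 decimals: 6.56
  -> result = 6.56 C
Step 2: clamp_value(value=6.56, minimum=0.0, maximum=80.0)
  result = max(0.0, min(80.0, 6.56)) = max(0.0, 6.56) = 6.56
  was_clamped = (6.56 != 6.56) = false
  -> result = 6.56
6.56


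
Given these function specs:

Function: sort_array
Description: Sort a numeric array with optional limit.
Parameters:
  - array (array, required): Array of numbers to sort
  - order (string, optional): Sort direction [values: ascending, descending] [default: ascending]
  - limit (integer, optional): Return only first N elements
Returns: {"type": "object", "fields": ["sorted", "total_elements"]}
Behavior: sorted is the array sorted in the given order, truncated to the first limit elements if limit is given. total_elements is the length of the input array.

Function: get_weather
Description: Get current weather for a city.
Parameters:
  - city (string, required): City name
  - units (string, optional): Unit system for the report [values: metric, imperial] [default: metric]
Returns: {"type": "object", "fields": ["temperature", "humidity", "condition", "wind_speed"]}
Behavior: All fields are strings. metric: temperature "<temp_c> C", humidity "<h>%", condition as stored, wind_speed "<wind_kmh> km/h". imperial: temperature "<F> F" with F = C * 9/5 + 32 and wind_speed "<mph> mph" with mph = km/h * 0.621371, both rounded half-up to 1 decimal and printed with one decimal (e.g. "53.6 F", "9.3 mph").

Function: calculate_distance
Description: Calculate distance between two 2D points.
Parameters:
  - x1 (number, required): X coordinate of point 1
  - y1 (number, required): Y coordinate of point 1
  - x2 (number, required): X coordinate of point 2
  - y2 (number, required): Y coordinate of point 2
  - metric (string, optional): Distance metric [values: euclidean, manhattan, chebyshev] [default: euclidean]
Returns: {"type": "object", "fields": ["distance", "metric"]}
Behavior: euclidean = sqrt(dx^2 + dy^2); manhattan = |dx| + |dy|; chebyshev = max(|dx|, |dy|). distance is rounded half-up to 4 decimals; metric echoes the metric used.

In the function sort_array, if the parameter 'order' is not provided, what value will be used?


The sort_array spec declares:
  - order (string, optional): Sort direction [values: ascending, descending] [default: ascending]
Default:
ascending


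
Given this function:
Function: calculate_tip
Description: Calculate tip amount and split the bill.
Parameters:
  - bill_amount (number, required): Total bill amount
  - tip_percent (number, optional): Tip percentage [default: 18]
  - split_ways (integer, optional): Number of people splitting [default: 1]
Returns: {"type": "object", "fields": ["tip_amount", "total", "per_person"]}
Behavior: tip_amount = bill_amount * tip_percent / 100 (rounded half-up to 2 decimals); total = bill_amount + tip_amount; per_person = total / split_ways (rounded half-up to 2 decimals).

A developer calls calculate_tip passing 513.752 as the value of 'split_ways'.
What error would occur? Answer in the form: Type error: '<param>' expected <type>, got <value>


Spec: 'split_ways' is declared as integer; 513.752 is a non-integer number.
Type error: 'split_ways' expected integer, got 513.752


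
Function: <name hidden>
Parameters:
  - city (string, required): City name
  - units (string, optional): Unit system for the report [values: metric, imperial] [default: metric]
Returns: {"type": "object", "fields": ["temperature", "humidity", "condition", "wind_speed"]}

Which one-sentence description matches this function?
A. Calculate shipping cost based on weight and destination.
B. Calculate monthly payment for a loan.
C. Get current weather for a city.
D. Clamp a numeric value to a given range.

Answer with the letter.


Parameters city, units and return ["temperature", "humidity", "condition", "wind_speed"] fit: Get current weather for a city.
C


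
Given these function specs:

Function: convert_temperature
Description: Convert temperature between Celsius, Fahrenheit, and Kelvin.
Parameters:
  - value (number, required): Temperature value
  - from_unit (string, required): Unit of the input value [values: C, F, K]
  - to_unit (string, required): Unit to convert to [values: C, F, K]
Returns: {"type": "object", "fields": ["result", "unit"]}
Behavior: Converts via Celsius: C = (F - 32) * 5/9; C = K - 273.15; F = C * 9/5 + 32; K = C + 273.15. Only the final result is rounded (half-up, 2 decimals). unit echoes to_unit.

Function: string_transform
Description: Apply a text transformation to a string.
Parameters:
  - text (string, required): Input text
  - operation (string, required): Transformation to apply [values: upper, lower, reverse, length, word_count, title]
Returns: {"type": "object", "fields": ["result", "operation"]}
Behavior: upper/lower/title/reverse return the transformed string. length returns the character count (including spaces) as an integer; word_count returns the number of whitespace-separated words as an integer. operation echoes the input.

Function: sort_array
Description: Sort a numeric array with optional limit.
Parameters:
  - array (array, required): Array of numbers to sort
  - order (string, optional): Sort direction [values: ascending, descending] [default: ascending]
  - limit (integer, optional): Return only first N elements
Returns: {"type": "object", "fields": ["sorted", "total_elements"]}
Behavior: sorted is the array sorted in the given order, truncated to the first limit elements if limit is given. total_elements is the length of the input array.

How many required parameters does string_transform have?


Parameters of string_transform: text (required), operation (required)
Required count:
2


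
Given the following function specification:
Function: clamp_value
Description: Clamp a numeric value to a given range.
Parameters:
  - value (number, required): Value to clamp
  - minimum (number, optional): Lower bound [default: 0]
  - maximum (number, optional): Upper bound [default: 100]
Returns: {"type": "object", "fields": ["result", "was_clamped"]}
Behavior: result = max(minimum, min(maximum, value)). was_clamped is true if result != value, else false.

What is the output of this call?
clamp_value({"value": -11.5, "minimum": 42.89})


Defaults applied: maximum=100
result = max(42.89, min(100, -11.5)) = max(42.89, -11.5) = 42.89
was_clamped = (42.89 != -11.5) = true
Output:
{"result": 42.89, "was_clamped": true}


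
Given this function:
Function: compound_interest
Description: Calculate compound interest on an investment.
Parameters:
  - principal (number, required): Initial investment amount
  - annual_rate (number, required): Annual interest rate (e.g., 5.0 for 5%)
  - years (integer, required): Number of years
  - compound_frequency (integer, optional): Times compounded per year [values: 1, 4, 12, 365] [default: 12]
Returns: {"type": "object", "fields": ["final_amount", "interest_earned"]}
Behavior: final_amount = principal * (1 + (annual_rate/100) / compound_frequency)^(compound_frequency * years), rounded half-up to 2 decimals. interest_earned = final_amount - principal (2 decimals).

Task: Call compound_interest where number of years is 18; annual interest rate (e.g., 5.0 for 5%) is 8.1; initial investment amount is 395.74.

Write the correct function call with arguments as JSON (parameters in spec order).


Mapping each described value to its parameter name:
  'Number of years' -> years = 18
  'Annual interest rate (e.g., 5.0 for 5%)' -> annual_rate = 8.1
  'Initial investment amount' -> principal = 395.74
compound_interest({"principal": 395.74, "annual_rate": 8.1, "years": 18})


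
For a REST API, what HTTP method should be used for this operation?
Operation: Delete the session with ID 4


GET = read, POST = create, PUT = update/replace, DELETE = remove
This operation is a removal.
DELETE


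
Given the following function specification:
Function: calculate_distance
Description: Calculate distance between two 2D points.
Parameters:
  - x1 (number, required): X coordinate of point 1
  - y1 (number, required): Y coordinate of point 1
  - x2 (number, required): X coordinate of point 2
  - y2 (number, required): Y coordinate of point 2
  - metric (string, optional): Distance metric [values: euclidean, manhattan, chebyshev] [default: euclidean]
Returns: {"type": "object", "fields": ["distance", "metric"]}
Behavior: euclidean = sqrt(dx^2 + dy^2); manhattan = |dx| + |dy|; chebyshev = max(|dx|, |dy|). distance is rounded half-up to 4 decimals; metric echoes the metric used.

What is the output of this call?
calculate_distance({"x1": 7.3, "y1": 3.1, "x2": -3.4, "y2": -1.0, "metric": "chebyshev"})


|dx| = |-3.4 - 7.3| = 10.7; |dy| = |-1 - 3.1| = 4.1
chebyshev: max(10.7, 4.1) = 10.7
Round to 4 decimals: 10.7
Output:
{"distance": 10.7, "metric": "chebyshev"}


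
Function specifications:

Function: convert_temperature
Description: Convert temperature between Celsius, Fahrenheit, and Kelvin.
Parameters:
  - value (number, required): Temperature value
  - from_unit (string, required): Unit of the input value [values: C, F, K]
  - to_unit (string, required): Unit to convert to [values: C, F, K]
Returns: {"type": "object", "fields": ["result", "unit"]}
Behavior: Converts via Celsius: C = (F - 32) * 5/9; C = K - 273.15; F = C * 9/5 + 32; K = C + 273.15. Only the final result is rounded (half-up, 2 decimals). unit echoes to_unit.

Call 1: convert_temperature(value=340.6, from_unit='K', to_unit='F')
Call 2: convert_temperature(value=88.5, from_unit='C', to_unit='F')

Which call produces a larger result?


Call 1:
  To C: 340.6 - 273.15 = 67.45
  To F: 67.45 * 9/5 + 32 = 153.41
  Round to 2 decimals: 153.41
  -> 153.41 F
Call 2:
  Input already in C: 88.5
  To F: 88.5 * 9/5 + 32 = 191.3
  Round to 2 decimals: 191.3
  -> 191.3 F
Call 2 (191.3 F)


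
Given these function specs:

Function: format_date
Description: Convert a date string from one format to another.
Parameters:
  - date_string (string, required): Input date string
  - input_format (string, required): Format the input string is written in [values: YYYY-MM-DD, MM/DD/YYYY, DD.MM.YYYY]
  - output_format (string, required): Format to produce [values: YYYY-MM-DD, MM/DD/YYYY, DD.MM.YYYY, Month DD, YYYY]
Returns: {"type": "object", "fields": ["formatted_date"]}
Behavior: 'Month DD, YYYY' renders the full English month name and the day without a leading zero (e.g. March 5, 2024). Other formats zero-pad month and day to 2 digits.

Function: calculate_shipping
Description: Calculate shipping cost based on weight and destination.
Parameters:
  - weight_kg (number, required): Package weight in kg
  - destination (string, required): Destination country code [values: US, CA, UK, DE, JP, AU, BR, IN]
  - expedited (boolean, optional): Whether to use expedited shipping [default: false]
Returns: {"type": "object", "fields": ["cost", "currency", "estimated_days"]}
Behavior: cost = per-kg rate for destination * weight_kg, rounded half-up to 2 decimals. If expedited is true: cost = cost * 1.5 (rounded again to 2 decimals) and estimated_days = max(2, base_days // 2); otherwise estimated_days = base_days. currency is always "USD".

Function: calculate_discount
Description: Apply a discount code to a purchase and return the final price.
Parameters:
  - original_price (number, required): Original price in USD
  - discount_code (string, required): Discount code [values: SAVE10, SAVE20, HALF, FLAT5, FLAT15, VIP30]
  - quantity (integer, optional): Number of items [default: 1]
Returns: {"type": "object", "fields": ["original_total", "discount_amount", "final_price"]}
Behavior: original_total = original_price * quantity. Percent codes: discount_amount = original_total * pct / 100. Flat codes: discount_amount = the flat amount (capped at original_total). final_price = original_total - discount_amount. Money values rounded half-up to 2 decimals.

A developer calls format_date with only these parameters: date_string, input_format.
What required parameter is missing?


Required parameters: date_string, input_format, output_format
Provided: date_string, input_format
Missing: output_format
output_format


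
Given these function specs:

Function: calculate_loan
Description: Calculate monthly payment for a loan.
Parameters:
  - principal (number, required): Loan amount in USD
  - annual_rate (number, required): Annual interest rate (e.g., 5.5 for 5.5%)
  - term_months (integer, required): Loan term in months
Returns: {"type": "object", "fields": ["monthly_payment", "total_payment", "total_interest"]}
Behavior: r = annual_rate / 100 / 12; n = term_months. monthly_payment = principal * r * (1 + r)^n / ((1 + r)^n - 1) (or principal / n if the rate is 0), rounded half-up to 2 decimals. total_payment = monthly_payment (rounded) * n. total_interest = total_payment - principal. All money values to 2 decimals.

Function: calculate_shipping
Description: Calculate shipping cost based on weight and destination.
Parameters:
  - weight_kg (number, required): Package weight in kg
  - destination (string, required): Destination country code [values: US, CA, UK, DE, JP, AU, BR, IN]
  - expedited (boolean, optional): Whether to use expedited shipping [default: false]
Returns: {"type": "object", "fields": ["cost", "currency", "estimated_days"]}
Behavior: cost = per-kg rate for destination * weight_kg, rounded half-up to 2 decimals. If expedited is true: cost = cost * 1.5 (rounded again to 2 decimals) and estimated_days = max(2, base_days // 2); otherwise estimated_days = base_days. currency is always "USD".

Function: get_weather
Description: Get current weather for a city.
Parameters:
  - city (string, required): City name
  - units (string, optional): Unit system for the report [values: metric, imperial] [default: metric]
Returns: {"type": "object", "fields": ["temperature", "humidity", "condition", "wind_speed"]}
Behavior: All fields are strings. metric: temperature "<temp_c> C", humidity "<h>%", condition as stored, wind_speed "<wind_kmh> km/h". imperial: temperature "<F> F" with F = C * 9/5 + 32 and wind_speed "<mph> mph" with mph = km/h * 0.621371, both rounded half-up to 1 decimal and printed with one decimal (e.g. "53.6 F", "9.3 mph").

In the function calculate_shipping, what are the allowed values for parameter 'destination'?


The calculate_shipping spec declares:
  - destination (string, required): Destination country code [values: US, CA, UK, DE, JP, AU, BR, IN]
Allowed values:
US, CA, UK, DE, JP, AU, BR, IN


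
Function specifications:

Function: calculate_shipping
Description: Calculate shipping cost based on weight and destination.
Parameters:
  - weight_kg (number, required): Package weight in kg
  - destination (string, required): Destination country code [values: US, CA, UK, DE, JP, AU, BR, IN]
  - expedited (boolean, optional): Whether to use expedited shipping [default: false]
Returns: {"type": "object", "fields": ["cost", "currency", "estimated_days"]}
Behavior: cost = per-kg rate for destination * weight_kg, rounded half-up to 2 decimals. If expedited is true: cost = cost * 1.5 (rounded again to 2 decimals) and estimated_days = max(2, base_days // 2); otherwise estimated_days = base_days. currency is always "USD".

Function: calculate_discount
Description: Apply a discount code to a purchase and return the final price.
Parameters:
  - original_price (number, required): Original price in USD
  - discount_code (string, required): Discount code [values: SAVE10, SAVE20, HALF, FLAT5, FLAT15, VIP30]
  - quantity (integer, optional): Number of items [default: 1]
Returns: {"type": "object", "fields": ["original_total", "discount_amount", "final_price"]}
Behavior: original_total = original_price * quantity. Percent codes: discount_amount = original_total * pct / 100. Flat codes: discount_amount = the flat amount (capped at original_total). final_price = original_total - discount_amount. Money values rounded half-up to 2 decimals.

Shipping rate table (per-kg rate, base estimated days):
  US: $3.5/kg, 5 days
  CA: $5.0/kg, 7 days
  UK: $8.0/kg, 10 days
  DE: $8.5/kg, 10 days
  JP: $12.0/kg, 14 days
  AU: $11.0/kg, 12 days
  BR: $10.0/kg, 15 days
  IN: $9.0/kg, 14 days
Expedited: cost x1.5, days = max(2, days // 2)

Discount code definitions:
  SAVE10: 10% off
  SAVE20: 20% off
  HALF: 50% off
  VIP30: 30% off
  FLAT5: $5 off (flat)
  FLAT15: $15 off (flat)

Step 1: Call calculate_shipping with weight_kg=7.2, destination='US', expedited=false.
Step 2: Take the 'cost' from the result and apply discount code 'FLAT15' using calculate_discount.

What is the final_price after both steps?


Step 1: calculate_shipping(weight_kg=7.2, destination=US, expedited=false)
  Rate for US: $3.5/kg, base 5 days
  cost = 3.5 * 7.2 = 25.2 -> 25.20
  expedited not set/false: estimated_days = 5
  -> cost = 25.20 USD
Step 2: calculate_discount(original_price=25.2, discount_code=FLAT15, quantity=1)
  original_total = 25.2 * 1 = 25.20
  FLAT15 = $15 flat: discount_amount = min(15.00, 25.20) = 15.00
  final_price = 25.20 - 15.00 = 10.20
  -> final_price = 10.20
$10.20


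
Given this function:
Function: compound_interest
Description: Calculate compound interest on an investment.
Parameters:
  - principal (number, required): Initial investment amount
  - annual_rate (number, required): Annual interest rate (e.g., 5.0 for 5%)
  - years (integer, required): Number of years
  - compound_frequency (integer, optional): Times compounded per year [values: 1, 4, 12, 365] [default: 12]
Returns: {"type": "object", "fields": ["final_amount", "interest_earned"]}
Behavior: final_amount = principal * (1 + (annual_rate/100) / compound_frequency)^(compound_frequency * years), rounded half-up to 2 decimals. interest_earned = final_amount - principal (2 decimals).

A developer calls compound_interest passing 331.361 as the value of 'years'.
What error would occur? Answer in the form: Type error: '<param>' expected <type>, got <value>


Spec: 'years' is declared as integer; 331.361 is a non-integer number.
Type error: 'years' expected integer, got 331.361


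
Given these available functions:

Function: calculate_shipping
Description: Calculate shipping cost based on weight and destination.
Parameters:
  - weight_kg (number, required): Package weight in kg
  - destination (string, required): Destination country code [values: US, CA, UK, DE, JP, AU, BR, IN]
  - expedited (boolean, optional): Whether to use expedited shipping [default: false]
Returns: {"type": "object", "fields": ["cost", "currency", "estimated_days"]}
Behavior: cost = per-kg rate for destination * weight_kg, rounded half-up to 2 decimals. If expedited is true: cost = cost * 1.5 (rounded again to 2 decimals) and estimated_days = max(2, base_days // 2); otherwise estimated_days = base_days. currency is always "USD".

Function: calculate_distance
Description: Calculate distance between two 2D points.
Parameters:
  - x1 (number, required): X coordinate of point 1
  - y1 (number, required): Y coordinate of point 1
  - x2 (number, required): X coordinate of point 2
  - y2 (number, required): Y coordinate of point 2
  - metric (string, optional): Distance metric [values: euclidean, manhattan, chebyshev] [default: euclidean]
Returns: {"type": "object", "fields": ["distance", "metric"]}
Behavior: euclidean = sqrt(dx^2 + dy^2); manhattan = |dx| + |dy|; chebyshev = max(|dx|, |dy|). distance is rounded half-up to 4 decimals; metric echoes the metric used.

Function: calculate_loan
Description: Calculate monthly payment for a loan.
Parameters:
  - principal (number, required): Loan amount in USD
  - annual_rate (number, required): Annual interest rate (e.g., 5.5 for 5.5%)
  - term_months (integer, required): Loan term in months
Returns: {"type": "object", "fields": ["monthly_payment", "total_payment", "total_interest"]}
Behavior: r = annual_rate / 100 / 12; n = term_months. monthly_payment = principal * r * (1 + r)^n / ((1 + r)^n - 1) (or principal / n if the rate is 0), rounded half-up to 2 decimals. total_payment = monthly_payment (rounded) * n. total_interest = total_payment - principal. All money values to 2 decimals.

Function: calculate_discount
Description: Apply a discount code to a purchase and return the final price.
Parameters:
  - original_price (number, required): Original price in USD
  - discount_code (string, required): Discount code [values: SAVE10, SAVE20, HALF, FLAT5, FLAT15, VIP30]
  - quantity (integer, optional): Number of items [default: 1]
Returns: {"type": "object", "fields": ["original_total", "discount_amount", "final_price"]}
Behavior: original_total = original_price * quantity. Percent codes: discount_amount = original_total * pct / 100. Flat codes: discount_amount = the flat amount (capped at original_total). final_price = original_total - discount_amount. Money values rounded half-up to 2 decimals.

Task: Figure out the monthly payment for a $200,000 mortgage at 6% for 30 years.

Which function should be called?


The task needs a function whose description is: Calculate monthly payment for a loan.
calculate_loan


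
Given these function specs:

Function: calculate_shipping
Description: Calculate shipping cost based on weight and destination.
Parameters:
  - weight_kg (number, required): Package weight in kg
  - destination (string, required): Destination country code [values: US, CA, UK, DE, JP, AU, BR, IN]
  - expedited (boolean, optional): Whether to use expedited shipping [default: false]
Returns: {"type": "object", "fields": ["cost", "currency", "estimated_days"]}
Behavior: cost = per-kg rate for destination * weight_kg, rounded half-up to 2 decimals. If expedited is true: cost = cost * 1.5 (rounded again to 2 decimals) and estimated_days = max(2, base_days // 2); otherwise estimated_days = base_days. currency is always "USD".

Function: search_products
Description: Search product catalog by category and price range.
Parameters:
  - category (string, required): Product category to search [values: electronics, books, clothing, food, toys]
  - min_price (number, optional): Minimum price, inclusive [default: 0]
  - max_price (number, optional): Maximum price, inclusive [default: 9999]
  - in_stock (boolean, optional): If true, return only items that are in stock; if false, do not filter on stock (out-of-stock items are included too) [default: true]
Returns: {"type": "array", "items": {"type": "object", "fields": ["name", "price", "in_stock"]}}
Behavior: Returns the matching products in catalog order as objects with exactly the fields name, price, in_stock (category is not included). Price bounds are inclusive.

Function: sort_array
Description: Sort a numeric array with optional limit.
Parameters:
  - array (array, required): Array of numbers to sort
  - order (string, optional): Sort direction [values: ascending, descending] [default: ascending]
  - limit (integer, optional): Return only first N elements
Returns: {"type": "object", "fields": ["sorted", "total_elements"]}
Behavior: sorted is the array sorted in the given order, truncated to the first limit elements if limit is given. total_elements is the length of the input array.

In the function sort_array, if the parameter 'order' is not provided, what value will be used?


The sort_array spec declares:
  - order (string, optional): Sort direction [values: ascending, descending] [default: ascending]
Default:
ascending


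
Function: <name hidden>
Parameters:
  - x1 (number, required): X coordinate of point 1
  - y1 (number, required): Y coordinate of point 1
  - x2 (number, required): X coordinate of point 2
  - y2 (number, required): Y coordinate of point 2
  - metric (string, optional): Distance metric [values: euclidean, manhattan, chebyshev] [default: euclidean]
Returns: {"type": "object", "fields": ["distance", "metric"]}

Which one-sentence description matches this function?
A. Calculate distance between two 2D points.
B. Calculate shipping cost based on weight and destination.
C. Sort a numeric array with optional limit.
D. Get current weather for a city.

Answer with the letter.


Parameters x1, y1, x2, y2, metric and return ["distance", "metric"] fit: Calculate distance between two 2D points.
A


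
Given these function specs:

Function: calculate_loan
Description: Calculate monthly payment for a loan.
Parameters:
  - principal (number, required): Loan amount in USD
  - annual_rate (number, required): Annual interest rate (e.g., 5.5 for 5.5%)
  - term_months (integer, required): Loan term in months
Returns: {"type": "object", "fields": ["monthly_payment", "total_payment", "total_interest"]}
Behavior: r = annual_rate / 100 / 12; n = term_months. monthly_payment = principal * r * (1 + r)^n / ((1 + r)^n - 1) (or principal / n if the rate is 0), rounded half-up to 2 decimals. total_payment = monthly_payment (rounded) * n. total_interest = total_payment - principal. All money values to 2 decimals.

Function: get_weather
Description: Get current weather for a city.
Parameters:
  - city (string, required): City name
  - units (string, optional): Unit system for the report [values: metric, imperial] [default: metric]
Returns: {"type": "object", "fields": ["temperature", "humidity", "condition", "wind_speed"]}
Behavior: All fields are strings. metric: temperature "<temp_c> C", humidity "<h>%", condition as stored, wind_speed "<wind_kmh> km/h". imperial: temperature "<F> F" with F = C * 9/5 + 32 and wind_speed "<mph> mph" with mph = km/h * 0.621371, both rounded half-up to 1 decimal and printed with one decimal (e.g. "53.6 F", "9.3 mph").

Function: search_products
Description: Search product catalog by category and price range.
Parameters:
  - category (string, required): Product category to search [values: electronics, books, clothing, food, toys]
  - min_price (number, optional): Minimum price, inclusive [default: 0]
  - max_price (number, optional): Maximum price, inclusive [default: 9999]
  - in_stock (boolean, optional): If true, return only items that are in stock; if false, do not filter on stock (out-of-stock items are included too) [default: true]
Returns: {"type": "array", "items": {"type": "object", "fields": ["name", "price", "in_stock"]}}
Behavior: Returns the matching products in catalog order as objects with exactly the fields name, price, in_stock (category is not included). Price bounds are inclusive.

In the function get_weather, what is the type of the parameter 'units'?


The get_weather spec declares:
  - units (string, optional): Unit system for the report [values: metric, imperial] [default: metric]
Type:
string


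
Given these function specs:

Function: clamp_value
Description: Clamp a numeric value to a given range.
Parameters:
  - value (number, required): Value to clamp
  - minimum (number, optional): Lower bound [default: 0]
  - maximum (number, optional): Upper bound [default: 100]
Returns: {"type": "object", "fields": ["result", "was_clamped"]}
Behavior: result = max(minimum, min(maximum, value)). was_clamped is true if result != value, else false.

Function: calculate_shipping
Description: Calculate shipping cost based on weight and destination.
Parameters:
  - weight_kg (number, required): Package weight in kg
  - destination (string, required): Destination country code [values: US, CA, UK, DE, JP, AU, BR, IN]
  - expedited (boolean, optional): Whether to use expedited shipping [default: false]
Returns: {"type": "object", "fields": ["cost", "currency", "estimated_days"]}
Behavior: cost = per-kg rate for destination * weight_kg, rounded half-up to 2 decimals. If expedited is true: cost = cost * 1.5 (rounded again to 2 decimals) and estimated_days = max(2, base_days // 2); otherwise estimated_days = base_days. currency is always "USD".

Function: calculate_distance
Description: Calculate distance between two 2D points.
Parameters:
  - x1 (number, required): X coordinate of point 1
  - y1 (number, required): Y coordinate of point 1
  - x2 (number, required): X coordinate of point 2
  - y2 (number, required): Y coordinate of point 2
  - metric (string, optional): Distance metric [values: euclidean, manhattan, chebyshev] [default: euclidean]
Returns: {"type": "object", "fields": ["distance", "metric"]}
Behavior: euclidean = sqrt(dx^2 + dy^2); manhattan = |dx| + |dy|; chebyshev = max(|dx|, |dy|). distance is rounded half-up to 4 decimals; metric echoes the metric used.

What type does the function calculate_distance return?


The calculate_distance spec declares Returns: {"type": "object", "fields": ["distance", "metric"]}
Type:
object


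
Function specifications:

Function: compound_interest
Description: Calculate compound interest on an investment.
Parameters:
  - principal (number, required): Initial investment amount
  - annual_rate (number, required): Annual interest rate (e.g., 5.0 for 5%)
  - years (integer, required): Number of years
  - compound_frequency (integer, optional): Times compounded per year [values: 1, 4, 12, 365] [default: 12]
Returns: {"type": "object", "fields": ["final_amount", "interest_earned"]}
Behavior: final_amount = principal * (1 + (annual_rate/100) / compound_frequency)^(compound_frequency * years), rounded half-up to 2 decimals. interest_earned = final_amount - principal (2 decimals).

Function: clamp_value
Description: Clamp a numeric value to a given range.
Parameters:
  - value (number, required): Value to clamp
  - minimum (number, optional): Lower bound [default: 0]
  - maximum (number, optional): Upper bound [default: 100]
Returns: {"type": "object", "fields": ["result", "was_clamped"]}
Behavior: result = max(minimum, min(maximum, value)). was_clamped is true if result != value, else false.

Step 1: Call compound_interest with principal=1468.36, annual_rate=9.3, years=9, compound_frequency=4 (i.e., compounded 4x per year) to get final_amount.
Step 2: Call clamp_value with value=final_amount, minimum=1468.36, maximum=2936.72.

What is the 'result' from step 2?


Step 1: compound_interest
  rate per period = 9.3/100/4 = 0.02325 (keep full precision); periods = 4 * 9 = 36
  (1 + 0.02325)^36 = 2.28740528
  final_amount = 1468.36 * 2.28740528 = 3358.734418 -> 3358.73
  interest_earned = 3358.73 - 1468.36 = 1890.37
  -> final_amount = 3358.73
Step 2: clamp_value(value=3358.73, minimum=1468.36, maximum=2936.72)
  result = max(1468.36, min(2936.72, 3358.73)) = max(1468.36, 2936.72) = 2936.72
  was_clamped = (2936.72 != 3358.73) = true
  -> result = 2936.72
2936.72


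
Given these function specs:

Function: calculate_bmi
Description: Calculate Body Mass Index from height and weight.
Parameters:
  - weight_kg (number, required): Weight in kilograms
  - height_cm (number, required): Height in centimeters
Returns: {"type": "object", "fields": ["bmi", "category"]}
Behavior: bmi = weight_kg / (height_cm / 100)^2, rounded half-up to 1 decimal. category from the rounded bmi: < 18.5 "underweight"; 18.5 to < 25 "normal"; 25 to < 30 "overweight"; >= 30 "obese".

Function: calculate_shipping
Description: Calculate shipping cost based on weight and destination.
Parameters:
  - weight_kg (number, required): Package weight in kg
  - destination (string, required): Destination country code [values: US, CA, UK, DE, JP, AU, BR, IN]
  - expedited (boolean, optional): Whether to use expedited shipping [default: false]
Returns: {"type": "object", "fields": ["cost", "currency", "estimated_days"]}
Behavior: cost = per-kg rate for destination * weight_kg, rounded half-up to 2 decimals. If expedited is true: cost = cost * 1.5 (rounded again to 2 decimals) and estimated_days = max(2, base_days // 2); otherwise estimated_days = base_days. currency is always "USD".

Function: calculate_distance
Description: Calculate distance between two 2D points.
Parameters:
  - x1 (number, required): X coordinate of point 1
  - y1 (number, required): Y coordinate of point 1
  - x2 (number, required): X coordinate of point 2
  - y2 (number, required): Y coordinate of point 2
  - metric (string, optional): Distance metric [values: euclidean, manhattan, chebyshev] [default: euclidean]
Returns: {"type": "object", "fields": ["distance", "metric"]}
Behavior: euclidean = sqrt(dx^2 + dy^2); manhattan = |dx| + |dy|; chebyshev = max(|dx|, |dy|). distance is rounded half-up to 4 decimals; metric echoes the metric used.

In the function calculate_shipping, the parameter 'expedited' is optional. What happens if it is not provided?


The calculate_shipping spec declares:
  - expedited (boolean, optional): Whether to use expedited shipping [default: false]
It defaults to false


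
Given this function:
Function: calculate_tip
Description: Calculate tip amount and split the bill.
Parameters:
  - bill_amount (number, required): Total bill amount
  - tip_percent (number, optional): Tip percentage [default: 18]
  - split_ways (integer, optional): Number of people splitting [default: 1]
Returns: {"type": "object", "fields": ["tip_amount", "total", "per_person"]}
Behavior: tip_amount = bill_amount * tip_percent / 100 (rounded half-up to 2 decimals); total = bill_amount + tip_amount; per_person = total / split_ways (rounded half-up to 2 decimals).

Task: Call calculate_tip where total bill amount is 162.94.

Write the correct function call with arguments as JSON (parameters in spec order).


Mapping each described value to its parameter name:
  'Total bill amount' -> bill_amount = 162.94
calculate_tip({"bill_amount": 162.94})
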